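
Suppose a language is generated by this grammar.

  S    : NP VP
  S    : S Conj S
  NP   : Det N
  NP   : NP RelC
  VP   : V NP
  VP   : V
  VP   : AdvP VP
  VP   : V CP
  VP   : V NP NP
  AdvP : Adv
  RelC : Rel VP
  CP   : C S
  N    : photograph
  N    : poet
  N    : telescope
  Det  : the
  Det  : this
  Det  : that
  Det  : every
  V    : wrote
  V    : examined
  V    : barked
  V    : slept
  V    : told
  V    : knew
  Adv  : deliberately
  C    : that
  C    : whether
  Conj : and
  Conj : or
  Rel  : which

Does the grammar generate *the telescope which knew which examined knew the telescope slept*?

Ungrammatical

For S → NP VP, every NP-prefix leaves a non-VP remainder: after 'the telescope' the remainder is not a VP; after 'the telescope which knew' the remainder is not a VP; after 'the telescope which knew which examined' the remainder is not a VP. The alternative S rule S → S Conj S likewise has no satisfying split.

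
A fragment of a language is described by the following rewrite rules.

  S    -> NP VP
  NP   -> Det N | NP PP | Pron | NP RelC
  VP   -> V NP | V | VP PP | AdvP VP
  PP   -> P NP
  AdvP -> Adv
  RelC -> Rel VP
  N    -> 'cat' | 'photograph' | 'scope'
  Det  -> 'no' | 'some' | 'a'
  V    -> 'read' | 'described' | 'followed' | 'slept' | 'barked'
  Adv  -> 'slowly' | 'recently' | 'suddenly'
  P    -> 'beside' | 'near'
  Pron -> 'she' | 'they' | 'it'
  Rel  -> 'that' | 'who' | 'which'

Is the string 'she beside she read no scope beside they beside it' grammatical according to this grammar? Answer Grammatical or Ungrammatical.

S
  NP
    NP
      Pron: she
    PP
      P: beside
      NP
        Pron: she
  VP
    V: read
    NP
      NP
        Det: no
        N: scope
      PP
        P: beside
        NP
          NP
            Pron: they
          PP
            P: beside
            NP
              Pron: it
Each bracket corresponds to one application of a listed rule, so the string is derivable from S.

Grammatical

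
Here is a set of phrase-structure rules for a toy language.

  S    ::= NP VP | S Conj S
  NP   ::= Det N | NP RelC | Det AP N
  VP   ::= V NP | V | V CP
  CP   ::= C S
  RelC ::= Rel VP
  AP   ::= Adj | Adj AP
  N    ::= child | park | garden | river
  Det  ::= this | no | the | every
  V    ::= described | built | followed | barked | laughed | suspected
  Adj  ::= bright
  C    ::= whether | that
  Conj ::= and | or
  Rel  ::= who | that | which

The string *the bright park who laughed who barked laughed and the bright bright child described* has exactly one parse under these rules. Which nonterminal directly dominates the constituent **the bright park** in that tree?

NP

[S [S [NP [NP [NP [Det the] [AP [Adj bright]] [N park]] [RelC [Rel who] [VP [V laughed]]]] [RelC [Rel who] [VP [V barked]]]] [VP [V laughed]]] [Conj and] [S [NP [Det the] [AP [Adj bright] [AP [Adj bright]]] [N child]] [VP [V described]]]]
The span 'the bright park' is the NP node built by NP → Det AP N.
Its mother is the NP built by NP → NP RelC.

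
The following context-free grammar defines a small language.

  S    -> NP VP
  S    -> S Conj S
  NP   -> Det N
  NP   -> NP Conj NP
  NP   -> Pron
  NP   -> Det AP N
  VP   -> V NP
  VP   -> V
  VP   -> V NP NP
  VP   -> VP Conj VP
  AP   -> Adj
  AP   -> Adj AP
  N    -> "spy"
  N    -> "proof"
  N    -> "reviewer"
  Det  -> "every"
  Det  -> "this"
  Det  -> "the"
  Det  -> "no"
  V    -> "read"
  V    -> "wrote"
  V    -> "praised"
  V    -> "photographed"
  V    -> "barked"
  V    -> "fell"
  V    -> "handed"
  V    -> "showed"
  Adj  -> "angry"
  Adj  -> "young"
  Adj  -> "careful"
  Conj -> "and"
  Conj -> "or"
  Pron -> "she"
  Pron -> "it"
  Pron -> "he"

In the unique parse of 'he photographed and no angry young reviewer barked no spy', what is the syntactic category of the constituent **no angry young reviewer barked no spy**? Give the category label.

S

[S [S [NP [Pron he]] [VP [V photographed]]] [Conj and] [S [NP [Det no] [AP [Adj angry] [AP [Adj young]]] [N reviewer]] [VP [V barked] [NP [Det no] [N spy]]]]]
The span 'no angry young reviewer barked no spy' is the S node built by S → NP VP.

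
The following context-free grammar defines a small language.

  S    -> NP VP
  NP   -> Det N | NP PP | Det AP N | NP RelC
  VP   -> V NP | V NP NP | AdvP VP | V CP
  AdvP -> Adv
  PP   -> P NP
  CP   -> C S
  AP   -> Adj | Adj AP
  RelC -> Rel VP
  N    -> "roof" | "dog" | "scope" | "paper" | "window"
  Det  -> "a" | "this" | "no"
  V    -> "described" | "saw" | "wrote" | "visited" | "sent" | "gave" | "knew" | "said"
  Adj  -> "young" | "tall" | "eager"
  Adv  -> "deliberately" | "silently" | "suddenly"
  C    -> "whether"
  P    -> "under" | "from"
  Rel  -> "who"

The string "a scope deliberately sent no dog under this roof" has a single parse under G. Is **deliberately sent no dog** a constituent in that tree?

[S [NP [Det a] [N scope]] [VP [AdvP [Adv deliberately]] [VP [V sent] [NP [NP [Det no] [N dog]] [PP [P under] [NP [Det this] [N roof]]]]]]]
The smallest constituent containing 'deliberately sent no dog' is the VP spanning 'deliberately sent no dog under this roof'; no single node in the tree dominates exactly the given words.

No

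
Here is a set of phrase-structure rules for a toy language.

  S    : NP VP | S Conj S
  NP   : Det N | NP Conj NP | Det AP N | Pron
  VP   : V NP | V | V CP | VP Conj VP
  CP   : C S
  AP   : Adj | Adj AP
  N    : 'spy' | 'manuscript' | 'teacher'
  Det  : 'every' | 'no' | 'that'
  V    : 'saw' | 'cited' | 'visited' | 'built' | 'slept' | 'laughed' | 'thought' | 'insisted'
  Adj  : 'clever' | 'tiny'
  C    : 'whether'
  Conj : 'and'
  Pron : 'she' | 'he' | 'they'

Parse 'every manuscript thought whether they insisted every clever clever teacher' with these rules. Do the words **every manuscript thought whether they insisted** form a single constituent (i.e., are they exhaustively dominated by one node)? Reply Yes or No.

No

[S [NP [Det every] [N manuscript]] [VP [V thought] [CP [C whether] [S [NP [Pron they]] [VP [V insisted] [NP [Det every] [AP [Adj clever] [AP [Adj clever]]] [N teacher]]]]]]]
The smallest constituent containing 'every manuscript thought whether they insisted' is the S spanning 'every manuscript thought whether they insisted every clever clever teacher'; no single node in the tree dominates exactly the given words.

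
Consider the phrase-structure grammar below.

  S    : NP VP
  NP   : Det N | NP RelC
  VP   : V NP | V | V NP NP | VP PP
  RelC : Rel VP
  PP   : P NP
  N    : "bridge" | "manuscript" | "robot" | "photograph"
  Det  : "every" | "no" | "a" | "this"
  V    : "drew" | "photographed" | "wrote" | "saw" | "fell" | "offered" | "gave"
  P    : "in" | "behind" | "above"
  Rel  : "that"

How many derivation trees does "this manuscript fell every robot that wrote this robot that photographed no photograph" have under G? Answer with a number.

Two of the 6 distinct bracketings:
[S [NP [Det this] [N manuscript]] [VP [V fell] [NP [NP [Det every] [N robot]] [RelC [Rel that] [VP [V wrote] [NP [NP [Det this] [N robot]] [RelC [Rel that] [VP [V photographed] [NP [Det no] [N photograph]]]]]]]]]]
[S [NP [Det this] [N manuscript]] [VP [V fell] [NP [NP [Det every] [N robot]] [RelC [Rel that] [VP [V wrote] [NP [NP [Det this] [N robot]] [RelC [Rel that] [VP [V photographed]]]] [NP [Det no] [N photograph]]]]]]]
The difference turns on whether VP → V is used at the relevant span, versus an alternative expansion of VP.

6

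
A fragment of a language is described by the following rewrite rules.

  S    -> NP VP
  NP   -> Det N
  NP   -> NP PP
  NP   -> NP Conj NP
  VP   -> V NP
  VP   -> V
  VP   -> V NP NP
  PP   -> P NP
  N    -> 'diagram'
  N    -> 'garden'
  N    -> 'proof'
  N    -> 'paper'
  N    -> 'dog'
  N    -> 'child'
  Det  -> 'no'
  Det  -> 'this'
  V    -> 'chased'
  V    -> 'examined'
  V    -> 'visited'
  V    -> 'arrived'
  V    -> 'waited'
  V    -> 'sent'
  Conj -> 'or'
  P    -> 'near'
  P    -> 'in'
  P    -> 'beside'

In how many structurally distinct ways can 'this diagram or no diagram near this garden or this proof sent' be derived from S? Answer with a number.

5

Two of the 5 distinct bracketings:
[S [NP [NP [NP [Det this] [N diagram]] [Conj or] [NP [Det no] [N diagram]]] [PP [P near] [NP [NP [Det this] [N garden]] [Conj or] [NP [Det this] [N proof]]]]] [VP [V sent]]]
[S [NP [NP [Det this] [N diagram]] [Conj or] [NP [NP [Det no] [N diagram]] [PP [P near] [NP [NP [Det this] [N garden]] [Conj or] [NP [Det this] [N proof]]]]]] [VP [V sent]]]
The trees differ in how a recursive rule is bracketed over the same span.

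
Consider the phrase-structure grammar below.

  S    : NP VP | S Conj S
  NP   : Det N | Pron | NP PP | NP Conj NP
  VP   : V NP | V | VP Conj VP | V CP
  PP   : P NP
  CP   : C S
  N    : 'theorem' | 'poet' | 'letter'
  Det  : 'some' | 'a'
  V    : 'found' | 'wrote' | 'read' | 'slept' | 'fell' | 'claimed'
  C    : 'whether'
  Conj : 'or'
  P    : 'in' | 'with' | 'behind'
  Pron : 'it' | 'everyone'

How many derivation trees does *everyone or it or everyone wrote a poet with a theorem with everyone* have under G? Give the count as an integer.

4

Two of the 4 distinct bracketings:
[S [NP [NP [Pron everyone]] [Conj or] [NP [NP [Pron it]] [Conj or] [NP [Pron everyone]]]] [VP [V wrote] [NP [NP [Det a] [N poet]] [PP [P with] [NP [NP [Det a] [N theorem]] [PP [P with] [NP [Pron everyone]]]]]]]]
[S [NP [NP [Pron everyone]] [Conj or] [NP [NP [Pron it]] [Conj or] [NP [Pron everyone]]]] [VP [V wrote] [NP [NP [NP [Det a] [N poet]] [PP [P with] [NP [Det a] [N theorem]]]] [PP [P with] [NP [Pron everyone]]]]]]
The trees differ in how a recursive rule is bracketed over the same span.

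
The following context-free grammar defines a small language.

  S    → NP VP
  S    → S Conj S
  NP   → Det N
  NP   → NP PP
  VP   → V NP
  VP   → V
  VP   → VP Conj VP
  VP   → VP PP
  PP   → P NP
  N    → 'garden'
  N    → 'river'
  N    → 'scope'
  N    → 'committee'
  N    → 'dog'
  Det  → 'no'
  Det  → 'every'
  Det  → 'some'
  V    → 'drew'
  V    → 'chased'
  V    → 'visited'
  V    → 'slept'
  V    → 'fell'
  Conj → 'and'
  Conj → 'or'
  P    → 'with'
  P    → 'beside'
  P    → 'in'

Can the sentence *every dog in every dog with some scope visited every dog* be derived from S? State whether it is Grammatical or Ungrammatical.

Grammatical

S
  NP
    NP
      Det: every
      N: dog
    PP
      P: in
      NP
        NP
          Det: every
          N: dog
        PP
          P: with
          NP
            Det: some
            N: scope
  VP
    V: visited
    NP
      Det: every
      N: dog
Each bracket corresponds to one application of a listed rule, so the string is derivable from S.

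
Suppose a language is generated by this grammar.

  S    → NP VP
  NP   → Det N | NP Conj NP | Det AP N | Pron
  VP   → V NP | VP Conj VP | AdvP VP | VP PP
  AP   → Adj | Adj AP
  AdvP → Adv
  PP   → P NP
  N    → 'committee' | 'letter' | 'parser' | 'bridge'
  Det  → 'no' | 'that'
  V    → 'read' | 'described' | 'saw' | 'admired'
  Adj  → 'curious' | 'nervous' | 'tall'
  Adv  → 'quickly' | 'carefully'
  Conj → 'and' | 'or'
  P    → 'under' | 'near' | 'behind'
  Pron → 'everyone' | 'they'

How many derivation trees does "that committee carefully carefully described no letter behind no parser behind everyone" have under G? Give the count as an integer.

Two of the 6 distinct bracketings:
[S [NP [Det that] [N committee]] [VP [AdvP [Adv carefully]] [VP [AdvP [Adv carefully]] [VP [VP [VP [V described] [NP [Det no] [N letter]]] [PP [P behind] [NP [Det no] [N parser]]]] [PP [P behind] [NP [Pron everyone]]]]]]]
[S [NP [Det that] [N committee]] [VP [AdvP [Adv carefully]] [VP [VP [AdvP [Adv carefully]] [VP [VP [V described] [NP [Det no] [N letter]]] [PP [P behind] [NP [Det no] [N parser]]]]] [PP [P behind] [NP [Pron everyone]]]]]]
The trees differ in how a recursive rule is bracketed over the same span.

6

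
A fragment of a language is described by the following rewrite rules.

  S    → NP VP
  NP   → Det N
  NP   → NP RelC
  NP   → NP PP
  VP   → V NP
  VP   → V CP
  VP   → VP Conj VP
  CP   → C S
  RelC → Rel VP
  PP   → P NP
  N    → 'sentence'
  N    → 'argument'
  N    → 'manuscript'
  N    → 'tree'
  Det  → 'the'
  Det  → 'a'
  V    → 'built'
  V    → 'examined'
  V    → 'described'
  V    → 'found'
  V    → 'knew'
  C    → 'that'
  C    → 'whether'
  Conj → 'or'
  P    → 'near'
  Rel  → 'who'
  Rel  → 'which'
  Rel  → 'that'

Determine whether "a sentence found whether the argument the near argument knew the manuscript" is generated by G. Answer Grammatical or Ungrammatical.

Ungrammatical

An N word can never sit immediately before a Det word in any string this grammar generates, so the substring 'argument the' rules out a derivation.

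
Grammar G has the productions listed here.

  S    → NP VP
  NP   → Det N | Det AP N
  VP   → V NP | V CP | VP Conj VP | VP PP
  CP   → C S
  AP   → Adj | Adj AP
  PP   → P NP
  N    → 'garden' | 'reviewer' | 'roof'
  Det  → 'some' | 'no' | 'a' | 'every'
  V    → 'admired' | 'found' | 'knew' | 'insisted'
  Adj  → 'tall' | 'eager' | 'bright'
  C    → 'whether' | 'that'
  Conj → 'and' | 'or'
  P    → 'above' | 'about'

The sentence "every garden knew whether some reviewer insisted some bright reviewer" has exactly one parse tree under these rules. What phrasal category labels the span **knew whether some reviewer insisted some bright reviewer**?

S
  NP
    Det: every
    N: garden
  VP
    V: knew
    CP
      C: whether
      S
        NP
          Det: some
          N: reviewer
        VP
          V: insisted
          NP
            Det: some
            AP
              Adj: bright
            N: reviewer
The span 'knew whether some reviewer insisted some bright reviewer' is the VP node built by VP → V CP.

VP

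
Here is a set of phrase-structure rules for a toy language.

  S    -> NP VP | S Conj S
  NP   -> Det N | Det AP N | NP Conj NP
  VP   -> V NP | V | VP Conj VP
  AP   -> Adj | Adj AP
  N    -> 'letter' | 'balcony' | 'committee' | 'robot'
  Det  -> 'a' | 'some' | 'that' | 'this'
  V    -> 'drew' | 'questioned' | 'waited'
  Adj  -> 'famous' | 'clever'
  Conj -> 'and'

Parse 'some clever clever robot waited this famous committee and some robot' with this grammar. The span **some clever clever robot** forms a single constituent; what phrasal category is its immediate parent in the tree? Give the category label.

S

[S [NP [Det some] [AP [Adj clever] [AP [Adj clever]]] [N robot]] [VP [V waited] [NP [NP [Det this] [AP [Adj famous]] [N committee]] [Conj and] [NP [Det some] [N robot]]]]]
The span 'some clever clever robot' is the NP node built by NP → Det AP N.
Its mother is the S built by S → NP VP.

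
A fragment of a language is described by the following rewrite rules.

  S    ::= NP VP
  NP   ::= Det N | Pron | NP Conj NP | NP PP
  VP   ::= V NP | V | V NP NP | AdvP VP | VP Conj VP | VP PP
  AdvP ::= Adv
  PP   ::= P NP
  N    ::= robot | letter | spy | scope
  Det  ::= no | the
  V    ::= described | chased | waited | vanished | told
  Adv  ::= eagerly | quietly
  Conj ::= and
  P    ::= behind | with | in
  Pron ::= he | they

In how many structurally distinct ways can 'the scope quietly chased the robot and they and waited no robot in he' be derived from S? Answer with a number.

Two of the 7 distinct bracketings:
[S [NP [Det the] [N scope]] [VP [AdvP [Adv quietly]] [VP [VP [V chased] [NP [NP [Det the] [N robot]] [Conj and] [NP [Pron they]]]] [Conj and] [VP [V waited] [NP [NP [Det no] [N robot]] [PP [P in] [NP [Pron he]]]]]]]]
[S [NP [Det the] [N scope]] [VP [AdvP [Adv quietly]] [VP [VP [V chased] [NP [NP [Det the] [N robot]] [Conj and] [NP [Pron they]]]] [Conj and] [VP [VP [V waited] [NP [Det no] [N robot]]] [PP [P in] [NP [Pron he]]]]]]]
The difference turns on whether NP → NP PP is used at the relevant span, versus an alternative expansion of NP.

7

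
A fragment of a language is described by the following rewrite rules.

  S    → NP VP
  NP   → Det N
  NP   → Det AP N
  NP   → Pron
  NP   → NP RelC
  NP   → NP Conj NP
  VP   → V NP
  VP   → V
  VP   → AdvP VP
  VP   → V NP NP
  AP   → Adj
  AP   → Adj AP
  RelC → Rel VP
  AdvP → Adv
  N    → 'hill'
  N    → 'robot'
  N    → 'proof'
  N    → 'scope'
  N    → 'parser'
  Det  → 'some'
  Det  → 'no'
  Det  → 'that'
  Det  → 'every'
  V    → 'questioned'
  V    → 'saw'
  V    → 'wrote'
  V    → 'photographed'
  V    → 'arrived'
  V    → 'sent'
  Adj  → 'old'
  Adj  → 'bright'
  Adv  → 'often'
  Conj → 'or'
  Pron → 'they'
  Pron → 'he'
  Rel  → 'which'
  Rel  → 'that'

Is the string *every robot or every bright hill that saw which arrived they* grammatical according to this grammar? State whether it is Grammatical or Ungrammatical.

Ungrammatical

For S → NP VP, every NP-prefix leaves a non-VP remainder: after 'every robot' the remainder is not a VP; after 'every robot or every bright hill' the remainder is not a VP; after 'every robot or every bright hill that saw' the remainder is not a VP (and 1 more).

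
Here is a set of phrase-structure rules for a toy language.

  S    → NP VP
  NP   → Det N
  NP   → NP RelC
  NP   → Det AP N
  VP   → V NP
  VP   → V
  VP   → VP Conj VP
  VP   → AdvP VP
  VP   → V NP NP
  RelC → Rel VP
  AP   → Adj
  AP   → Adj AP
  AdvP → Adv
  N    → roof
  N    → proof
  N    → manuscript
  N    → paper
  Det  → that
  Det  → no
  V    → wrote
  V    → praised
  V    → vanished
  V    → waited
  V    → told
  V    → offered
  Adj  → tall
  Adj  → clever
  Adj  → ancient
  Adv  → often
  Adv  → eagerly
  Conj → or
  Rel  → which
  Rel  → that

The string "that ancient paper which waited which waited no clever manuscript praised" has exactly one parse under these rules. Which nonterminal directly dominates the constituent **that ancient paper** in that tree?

NP

[S [NP [NP [NP [Det that] [AP [Adj ancient]] [N paper]] [RelC [Rel which] [VP [V waited]]]] [RelC [Rel which] [VP [V waited] [NP [Det no] [AP [Adj clever]] [N manuscript]]]]] [VP [V praised]]]
The span 'that ancient paper' is the NP node built by NP → Det AP N.
Its mother is the NP built by NP → NP RelC.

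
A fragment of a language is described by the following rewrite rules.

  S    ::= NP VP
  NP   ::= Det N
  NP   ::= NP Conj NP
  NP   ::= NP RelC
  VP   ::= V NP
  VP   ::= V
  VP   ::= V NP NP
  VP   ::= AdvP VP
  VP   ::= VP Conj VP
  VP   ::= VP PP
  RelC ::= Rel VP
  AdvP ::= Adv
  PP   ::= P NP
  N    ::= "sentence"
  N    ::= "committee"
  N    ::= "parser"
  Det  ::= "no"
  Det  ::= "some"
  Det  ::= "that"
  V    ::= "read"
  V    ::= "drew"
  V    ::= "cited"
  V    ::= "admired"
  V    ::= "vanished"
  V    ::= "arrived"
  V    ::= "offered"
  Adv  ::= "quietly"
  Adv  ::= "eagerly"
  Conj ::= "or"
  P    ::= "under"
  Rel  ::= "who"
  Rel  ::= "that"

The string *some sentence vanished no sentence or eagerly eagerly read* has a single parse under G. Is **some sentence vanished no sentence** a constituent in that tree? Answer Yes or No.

[S [NP [Det some] [N sentence]] [VP [VP [V vanished] [NP [Det no] [N sentence]]] [Conj or] [VP [AdvP [Adv eagerly]] [VP [AdvP [Adv eagerly]] [VP [V read]]]]]]
The smallest constituent containing 'some sentence vanished no sentence' is the S spanning 'some sentence vanished no sentence or eagerly eagerly read'; no single node in the tree dominates exactly the given words.

No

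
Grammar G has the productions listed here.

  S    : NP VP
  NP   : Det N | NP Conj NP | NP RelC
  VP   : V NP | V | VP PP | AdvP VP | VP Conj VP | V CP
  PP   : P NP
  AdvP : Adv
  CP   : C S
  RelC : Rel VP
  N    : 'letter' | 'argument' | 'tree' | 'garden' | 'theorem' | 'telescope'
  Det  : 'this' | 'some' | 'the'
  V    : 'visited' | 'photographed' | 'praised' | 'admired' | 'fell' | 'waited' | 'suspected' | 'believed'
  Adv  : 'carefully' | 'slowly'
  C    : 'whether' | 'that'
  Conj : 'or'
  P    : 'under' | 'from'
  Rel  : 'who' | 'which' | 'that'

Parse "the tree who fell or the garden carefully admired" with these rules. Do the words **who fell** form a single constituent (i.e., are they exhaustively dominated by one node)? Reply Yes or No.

Yes

[S [NP [NP [NP [Det the] [N tree]] [RelC [Rel who] [VP [V fell]]]] [Conj or] [NP [Det the] [N garden]]] [VP [AdvP [Adv carefully]] [VP [V admired]]]]
The words 'who fell' are exhaustively dominated by a single RelC node (built by RelC → Rel VP), so they form a constituent.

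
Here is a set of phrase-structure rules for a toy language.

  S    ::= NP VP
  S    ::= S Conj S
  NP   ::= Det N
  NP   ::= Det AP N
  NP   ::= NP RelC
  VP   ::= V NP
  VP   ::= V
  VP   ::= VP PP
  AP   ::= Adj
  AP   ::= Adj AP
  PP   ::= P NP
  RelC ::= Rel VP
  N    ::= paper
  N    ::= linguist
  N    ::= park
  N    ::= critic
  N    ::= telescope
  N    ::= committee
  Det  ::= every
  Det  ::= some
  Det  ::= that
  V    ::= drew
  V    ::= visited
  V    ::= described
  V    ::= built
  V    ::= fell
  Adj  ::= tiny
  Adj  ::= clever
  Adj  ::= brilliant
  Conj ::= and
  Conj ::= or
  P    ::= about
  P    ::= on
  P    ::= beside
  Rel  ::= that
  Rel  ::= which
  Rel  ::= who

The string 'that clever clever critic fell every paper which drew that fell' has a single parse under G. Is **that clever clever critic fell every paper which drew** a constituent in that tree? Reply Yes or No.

No

[S [NP [Det that] [AP [Adj clever] [AP [Adj clever]]] [N critic]] [VP [V fell] [NP [NP [NP [Det every] [N paper]] [RelC [Rel which] [VP [V drew]]]] [RelC [Rel that] [VP [V fell]]]]]]
The smallest constituent containing 'that clever clever critic fell every paper which drew' is the S spanning 'that clever clever critic fell every paper which drew that fell'; no single node in the tree dominates exactly the given words.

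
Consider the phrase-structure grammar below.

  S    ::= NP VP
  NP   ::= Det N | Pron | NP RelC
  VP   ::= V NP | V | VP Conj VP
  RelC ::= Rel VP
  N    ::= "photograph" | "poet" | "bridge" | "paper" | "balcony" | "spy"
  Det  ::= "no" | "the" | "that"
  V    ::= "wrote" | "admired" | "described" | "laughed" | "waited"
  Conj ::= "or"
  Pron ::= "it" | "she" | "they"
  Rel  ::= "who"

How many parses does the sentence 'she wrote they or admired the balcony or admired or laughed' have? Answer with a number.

5

Two of the 5 distinct bracketings:
[S [NP [Pron she]] [VP [VP [V wrote] [NP [Pron they]]] [Conj or] [VP [VP [V admired] [NP [Det the] [N balcony]]] [Conj or] [VP [VP [V admired]] [Conj or] [VP [V laughed]]]]]]
[S [NP [Pron she]] [VP [VP [V wrote] [NP [Pron they]]] [Conj or] [VP [VP [VP [V admired] [NP [Det the] [N balcony]]] [Conj or] [VP [V admired]]] [Conj or] [VP [V laughed]]]]]
The trees differ in how a recursive rule is bracketed over the same span.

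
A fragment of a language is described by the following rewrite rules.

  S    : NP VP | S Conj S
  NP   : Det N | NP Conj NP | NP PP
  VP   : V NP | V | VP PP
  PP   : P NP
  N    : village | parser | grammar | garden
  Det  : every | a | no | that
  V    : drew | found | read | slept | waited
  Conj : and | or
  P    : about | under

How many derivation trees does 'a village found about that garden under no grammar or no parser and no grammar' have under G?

7

Two of the 7 distinct bracketings:
[S [NP [Det a] [N village]] [VP [VP [V found]] [PP [P about] [NP [NP [NP [Det that] [N garden]] [PP [P under] [NP [Det no] [N grammar]]]] [Conj or] [NP [NP [Det no] [N parser]] [Conj and] [NP [Det no] [N grammar]]]]]]]
[S [NP [Det a] [N village]] [VP [VP [V found]] [PP [P about] [NP [NP [NP [NP [Det that] [N garden]] [PP [P under] [NP [Det no] [N grammar]]]] [Conj or] [NP [Det no] [N parser]]] [Conj and] [NP [Det no] [N grammar]]]]]]
The trees differ in how a recursive rule is bracketed over the same span.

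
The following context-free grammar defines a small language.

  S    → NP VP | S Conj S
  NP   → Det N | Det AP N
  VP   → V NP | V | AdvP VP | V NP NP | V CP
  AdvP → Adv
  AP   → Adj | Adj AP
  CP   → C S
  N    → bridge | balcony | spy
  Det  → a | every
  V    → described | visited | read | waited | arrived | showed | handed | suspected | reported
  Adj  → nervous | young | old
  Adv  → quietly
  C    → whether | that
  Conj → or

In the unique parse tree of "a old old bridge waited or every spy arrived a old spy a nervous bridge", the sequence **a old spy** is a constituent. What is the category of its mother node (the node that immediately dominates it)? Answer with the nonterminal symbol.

VP

[S [S [NP [Det a] [AP [Adj old] [AP [Adj old]]] [N bridge]] [VP [V waited]]] [Conj or] [S [NP [Det every] [N spy]] [VP [V arrived] [NP [Det a] [AP [Adj old]] [N spy]] [NP [Det a] [AP [Adj nervous]] [N bridge]]]]]
The span 'a old spy' is the NP node built by NP → Det AP N.
Its mother is the VP built by VP → V NP NP.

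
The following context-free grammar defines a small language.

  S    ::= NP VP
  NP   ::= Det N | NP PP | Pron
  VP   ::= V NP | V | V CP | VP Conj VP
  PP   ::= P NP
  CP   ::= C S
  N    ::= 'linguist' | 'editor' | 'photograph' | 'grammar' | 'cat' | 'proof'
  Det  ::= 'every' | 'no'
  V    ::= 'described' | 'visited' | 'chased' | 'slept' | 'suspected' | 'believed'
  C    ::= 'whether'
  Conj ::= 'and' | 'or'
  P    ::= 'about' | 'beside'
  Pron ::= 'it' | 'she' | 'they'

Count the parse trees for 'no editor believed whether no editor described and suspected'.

2

The two bracketings:
[S [NP [Det no] [N editor]] [VP [V believed] [CP [C whether] [S [NP [Det no] [N editor]] [VP [VP [V described]] [Conj and] [VP [V suspected]]]]]]]
[S [NP [Det no] [N editor]] [VP [VP [V believed] [CP [C whether] [S [NP [Det no] [N editor]] [VP [V described]]]]] [Conj and] [VP [V suspected]]]]
The trees differ in how a recursive rule is bracketed over the same span.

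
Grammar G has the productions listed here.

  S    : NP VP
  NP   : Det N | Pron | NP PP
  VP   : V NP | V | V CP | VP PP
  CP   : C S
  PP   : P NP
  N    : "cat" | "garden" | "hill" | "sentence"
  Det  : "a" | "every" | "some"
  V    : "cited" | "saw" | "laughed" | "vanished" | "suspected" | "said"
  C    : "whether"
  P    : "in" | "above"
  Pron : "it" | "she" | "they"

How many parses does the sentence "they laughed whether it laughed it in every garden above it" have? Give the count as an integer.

Two of the 9 distinct bracketings:
[S [NP [Pron they]] [VP [V laughed] [CP [C whether] [S [NP [Pron it]] [VP [V laughed] [NP [NP [Pron it]] [PP [P in] [NP [NP [Det every] [N garden]] [PP [P above] [NP [Pron it]]]]]]]]]]]
[S [NP [Pron they]] [VP [V laughed] [CP [C whether] [S [NP [Pron it]] [VP [V laughed] [NP [NP [NP [Pron it]] [PP [P in] [NP [Det every] [N garden]]]] [PP [P above] [NP [Pron it]]]]]]]]]
The trees differ in how a recursive rule is bracketed over the same span.

9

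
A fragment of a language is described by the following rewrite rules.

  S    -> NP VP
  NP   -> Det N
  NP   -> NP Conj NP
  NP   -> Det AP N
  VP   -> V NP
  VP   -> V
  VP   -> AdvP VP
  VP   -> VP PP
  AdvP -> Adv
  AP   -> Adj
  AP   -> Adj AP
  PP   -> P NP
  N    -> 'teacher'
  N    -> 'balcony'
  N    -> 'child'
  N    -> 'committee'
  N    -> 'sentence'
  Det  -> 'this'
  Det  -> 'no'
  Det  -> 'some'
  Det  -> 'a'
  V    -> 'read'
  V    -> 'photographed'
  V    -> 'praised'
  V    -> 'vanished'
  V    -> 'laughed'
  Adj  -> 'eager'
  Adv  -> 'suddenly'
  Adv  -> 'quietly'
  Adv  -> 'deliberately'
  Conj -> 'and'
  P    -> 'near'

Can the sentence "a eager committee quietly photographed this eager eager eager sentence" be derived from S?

Grammatical

[S [NP [Det a] [AP [Adj eager]] [N committee]] [VP [AdvP [Adv quietly]] [VP [V photographed] [NP [Det this] [AP [Adj eager] [AP [Adj eager] [AP [Adj eager]]]] [N sentence]]]]]
The bracketing above is licensed at every node by one of the given productions, with S at the root.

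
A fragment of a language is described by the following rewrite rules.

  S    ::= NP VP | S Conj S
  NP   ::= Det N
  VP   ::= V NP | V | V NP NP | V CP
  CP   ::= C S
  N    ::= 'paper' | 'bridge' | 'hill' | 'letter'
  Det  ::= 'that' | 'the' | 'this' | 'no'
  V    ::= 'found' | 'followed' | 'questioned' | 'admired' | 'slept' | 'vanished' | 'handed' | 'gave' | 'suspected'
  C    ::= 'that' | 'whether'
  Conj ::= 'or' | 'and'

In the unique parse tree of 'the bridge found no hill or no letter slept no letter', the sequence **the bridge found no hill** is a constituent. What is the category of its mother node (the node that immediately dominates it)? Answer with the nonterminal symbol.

S
  S
    NP
      Det: the
      N: bridge
    VP
      V: found
      NP
        Det: no
        N: hill
  Conj: or
  S
    NP
      Det: no
      N: letter
    VP
      V: slept
      NP
        Det: no
        N: letter
The span 'the bridge found no hill' is the S node built by S → NP VP.
Its mother is the S built by S → S Conj S.

S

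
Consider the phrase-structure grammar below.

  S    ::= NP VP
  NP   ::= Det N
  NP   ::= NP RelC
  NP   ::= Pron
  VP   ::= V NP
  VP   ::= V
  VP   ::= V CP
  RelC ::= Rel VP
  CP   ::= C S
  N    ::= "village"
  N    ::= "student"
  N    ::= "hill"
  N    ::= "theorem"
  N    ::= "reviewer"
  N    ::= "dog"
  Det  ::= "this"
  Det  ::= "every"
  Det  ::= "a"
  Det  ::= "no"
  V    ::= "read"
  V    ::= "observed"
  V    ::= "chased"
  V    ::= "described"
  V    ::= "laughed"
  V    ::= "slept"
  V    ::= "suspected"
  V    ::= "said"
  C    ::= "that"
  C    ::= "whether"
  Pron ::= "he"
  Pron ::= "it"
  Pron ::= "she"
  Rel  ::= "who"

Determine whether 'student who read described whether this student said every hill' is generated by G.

For S → NP VP, no prefix of the string parses as an NP.

Ungrammatical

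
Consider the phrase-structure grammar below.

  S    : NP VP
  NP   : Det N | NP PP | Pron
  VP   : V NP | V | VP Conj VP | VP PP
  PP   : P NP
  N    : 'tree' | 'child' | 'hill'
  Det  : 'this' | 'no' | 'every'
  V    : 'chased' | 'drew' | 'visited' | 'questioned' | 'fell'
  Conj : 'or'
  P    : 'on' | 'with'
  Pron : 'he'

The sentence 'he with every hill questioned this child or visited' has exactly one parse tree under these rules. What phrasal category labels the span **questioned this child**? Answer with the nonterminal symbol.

VP

S
  NP
    NP
      Pron: he
    PP
      P: with
      NP
        Det: every
        N: hill
  VP
    VP
      V: questioned
      NP
        Det: this
        N: child
    Conj: or
    VP
      V: visited
The span 'questioned this child' is the VP node built by VP → V NP.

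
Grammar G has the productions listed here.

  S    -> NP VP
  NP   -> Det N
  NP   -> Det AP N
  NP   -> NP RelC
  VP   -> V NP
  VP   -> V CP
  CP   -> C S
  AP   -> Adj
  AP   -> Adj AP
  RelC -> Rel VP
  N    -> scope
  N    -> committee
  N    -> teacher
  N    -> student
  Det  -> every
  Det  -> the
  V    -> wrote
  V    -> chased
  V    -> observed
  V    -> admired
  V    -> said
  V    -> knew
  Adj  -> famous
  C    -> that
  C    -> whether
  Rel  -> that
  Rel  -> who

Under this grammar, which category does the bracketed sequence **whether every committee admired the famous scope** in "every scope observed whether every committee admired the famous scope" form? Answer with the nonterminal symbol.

CP

[S [NP [Det every] [N scope]] [VP [V observed] [CP [C whether] [S [NP [Det every] [N committee]] [VP [V admired] [NP [Det the] [AP [Adj famous]] [N scope]]]]]]]
The span 'whether every committee admired the famous scope' is the CP node built by CP → C S.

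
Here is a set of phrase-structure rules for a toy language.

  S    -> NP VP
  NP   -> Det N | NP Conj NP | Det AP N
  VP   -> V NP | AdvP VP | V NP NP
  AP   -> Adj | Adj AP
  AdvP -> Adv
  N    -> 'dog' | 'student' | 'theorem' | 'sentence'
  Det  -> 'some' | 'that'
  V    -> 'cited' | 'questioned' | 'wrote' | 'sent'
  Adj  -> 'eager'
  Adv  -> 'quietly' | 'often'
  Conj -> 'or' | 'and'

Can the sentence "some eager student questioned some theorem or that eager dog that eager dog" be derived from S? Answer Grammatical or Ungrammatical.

Grammatical

[S [NP [Det some] [AP [Adj eager]] [N student]] [VP [V questioned] [NP [NP [Det some] [N theorem]] [Conj or] [NP [Det that] [AP [Adj eager]] [N dog]]] [NP [Det that] [AP [Adj eager]] [N dog]]]]
Each bracket corresponds to one application of a listed rule, so the string is derivable from S.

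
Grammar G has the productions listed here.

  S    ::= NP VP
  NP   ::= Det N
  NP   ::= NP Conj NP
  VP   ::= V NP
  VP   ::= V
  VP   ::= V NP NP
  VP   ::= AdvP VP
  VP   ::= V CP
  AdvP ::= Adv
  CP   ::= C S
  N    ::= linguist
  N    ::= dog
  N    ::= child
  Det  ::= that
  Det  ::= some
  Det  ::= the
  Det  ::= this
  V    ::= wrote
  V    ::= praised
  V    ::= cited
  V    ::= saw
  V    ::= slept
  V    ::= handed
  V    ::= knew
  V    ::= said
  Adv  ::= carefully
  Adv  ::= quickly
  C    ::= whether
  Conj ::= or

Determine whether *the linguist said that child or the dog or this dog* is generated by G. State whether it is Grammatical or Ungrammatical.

S
  NP
    Det: the
    N: linguist
  VP
    V: said
    NP
      NP
        Det: that
        N: child
      Conj: or
      NP
        NP
          Det: the
          N: dog
        Conj: or
        NP
          Det: this
          N: dog
Every word is introduced by a lexical rule and the phrasal rules combine the resulting categories into a single S.

Grammatical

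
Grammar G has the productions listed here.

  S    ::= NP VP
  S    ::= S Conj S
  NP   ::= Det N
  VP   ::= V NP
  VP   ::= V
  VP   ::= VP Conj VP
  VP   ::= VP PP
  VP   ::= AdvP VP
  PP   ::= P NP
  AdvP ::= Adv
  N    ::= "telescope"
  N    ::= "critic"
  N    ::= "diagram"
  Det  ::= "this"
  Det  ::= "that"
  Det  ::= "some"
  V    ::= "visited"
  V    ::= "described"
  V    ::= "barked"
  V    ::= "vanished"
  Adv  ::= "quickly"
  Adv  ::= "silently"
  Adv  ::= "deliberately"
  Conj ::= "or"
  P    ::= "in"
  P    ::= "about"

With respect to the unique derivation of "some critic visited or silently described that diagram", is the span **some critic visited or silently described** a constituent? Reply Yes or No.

No

[S [NP [Det some] [N critic]] [VP [VP [V visited]] [Conj or] [VP [AdvP [Adv silently]] [VP [V described] [NP [Det that] [N diagram]]]]]]
The smallest constituent containing 'some critic visited or silently described' is the S spanning 'some critic visited or silently described that diagram'; no single node in the tree dominates exactly the given words.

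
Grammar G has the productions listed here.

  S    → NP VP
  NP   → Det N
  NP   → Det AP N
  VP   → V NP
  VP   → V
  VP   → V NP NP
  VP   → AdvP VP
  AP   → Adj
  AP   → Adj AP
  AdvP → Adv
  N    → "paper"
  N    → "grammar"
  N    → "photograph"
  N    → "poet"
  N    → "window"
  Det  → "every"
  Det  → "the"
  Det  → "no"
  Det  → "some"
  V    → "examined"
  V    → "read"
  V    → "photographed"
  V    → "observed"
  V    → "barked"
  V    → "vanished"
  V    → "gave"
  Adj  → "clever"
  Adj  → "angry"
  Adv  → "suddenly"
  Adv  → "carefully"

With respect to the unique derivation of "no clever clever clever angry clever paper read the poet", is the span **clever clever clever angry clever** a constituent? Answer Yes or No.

Yes

[S [NP [Det no] [AP [Adj clever] [AP [Adj clever] [AP [Adj clever] [AP [Adj angry] [AP [Adj clever]]]]]] [N paper]] [VP [V read] [NP [Det the] [N poet]]]]
The words 'clever clever clever angry clever' are exhaustively dominated by a single AP node (built by AP → Adj AP), so they form a constituent.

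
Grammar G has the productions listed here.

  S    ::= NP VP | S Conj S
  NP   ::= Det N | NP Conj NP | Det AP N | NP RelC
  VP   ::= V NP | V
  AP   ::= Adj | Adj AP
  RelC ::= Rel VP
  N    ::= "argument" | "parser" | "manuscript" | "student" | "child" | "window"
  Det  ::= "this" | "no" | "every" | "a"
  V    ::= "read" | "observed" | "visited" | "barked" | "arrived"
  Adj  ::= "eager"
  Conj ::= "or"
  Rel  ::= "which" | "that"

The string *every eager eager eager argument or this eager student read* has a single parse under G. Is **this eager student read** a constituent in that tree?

[S [NP [NP [Det every] [AP [Adj eager] [AP [Adj eager] [AP [Adj eager]]]] [N argument]] [Conj or] [NP [Det this] [AP [Adj eager]] [N student]]] [VP [V read]]]
The smallest constituent containing 'this eager student read' is the S spanning 'every eager eager eager argument or this eager student read'; no single node in the tree dominates exactly the given words.

No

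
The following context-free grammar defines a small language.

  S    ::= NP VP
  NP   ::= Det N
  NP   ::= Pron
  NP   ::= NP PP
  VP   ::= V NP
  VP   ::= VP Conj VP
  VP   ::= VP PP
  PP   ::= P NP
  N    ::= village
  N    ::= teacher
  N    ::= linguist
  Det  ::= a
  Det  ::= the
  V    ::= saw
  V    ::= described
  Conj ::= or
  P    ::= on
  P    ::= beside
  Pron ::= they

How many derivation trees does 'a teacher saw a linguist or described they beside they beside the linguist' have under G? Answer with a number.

9

Two of the 9 distinct bracketings:
[S [NP [Det a] [N teacher]] [VP [VP [V saw] [NP [Det a] [N linguist]]] [Conj or] [VP [V described] [NP [NP [Pron they]] [PP [P beside] [NP [NP [Pron they]] [PP [P beside] [NP [Det the] [N linguist]]]]]]]]]
[S [NP [Det a] [N teacher]] [VP [VP [V saw] [NP [Det a] [N linguist]]] [Conj or] [VP [V described] [NP [NP [NP [Pron they]] [PP [P beside] [NP [Pron they]]]] [PP [P beside] [NP [Det the] [N linguist]]]]]]]
The trees differ in how a recursive rule is bracketed over the same span.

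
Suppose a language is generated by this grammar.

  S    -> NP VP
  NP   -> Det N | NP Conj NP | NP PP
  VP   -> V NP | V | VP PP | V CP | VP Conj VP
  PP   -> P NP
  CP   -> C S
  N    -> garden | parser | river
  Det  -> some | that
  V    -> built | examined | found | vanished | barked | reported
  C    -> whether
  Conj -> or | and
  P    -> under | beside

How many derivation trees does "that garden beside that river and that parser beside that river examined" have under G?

Two of the 5 distinct bracketings:
[S [NP [NP [NP [Det that] [N garden]] [PP [P beside] [NP [Det that] [N river]]]] [Conj and] [NP [NP [Det that] [N parser]] [PP [P beside] [NP [Det that] [N river]]]]] [VP [V examined]]]
[S [NP [NP [Det that] [N garden]] [PP [P beside] [NP [NP [Det that] [N river]] [Conj and] [NP [NP [Det that] [N parser]] [PP [P beside] [NP [Det that] [N river]]]]]]] [VP [V examined]]]
The trees differ in how a recursive rule is bracketed over the same span.

5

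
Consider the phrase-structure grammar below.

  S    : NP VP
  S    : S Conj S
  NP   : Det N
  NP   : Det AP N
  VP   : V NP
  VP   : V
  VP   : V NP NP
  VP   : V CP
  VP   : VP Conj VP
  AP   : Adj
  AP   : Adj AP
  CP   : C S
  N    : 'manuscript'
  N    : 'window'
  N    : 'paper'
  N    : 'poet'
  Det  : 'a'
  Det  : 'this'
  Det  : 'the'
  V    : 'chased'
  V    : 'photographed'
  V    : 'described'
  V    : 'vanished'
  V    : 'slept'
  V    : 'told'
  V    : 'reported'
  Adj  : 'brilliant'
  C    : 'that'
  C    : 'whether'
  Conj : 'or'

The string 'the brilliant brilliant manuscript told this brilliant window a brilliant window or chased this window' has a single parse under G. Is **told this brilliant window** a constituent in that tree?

[S [NP [Det the] [AP [Adj brilliant] [AP [Adj brilliant]]] [N manuscript]] [VP [VP [V told] [NP [Det this] [AP [Adj brilliant]] [N window]] [NP [Det a] [AP [Adj brilliant]] [N window]]] [Conj or] [VP [V chased] [NP [Det this] [N window]]]]]
The smallest constituent containing 'told this brilliant window' is the VP spanning 'told this brilliant window a brilliant window'; no single node in the tree dominates exactly the given words.

No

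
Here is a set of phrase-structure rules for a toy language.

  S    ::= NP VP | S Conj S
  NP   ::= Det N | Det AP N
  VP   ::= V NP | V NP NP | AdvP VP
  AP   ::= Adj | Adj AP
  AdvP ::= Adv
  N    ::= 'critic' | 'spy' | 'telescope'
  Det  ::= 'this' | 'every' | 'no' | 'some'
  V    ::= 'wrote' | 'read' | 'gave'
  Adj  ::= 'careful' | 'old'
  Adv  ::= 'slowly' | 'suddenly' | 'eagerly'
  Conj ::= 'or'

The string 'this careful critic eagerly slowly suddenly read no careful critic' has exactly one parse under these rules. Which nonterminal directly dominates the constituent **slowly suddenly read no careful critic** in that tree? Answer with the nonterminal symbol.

S
  NP
    Det: this
    AP
      Adj: careful
    N: critic
  VP
    AdvP
      Adv: eagerly
    VP
      AdvP
        Adv: slowly
      VP
        AdvP
          Adv: suddenly
        VP
          V: read
          NP
            Det: no
            AP
              Adj: careful
            N: critic
The span 'slowly suddenly read no careful critic' is the VP node built by VP → AdvP VP.
Its mother is the VP built by VP → AdvP VP.

VP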